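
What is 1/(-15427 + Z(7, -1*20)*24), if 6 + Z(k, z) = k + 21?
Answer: -1/14899 ≈ -6.7119e-5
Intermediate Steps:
Z(k, z) = 15 + k (Z(k, z) = -6 + (k + 21) = -6 + (21 + k) = 15 + k)
1/(-15427 + Z(7, -1*20)*24) = 1/(-15427 + (15 + 7)*24) = 1/(-15427 + 22*24) = 1/(-15427 + 528) = 1/(-14899) = -1/14899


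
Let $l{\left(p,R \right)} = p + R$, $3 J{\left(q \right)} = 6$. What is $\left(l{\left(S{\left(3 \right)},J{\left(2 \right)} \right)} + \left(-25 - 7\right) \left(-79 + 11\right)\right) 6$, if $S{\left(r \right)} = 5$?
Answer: $13098$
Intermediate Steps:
$J{\left(q \right)} = 2$ ($J{\left(q \right)} = \frac{1}{3} \cdot 6 = 2$)
$l{\left(p,R \right)} = R + p$
$\left(l{\left(S{\left(3 \right)},J{\left(2 \right)} \right)} + \left(-25 - 7\right) \left(-79 + 11\right)\right) 6 = \left(\left(2 + 5\right) + \left(-25 - 7\right) \left(-79 + 11\right)\right) 6 = \left(7 - -2176\right) 6 = \left(7 + 2176\right) 6 = 2183 \cdot 6 = 13098$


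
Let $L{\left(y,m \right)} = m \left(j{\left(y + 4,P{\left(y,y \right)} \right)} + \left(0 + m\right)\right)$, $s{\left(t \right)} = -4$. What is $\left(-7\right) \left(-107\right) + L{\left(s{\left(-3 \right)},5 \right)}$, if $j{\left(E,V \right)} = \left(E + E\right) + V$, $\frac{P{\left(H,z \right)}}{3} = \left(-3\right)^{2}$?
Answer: $909$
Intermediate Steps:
$P{\left(H,z \right)} = 27$ ($P{\left(H,z \right)} = 3 \left(-3\right)^{2} = 3 \cdot 9 = 27$)
$j{\left(E,V \right)} = V + 2 E$ ($j{\left(E,V \right)} = 2 E + V = V + 2 E$)
$L{\left(y,m \right)} = m \left(35 + m + 2 y\right)$ ($L{\left(y,m \right)} = m \left(\left(27 + 2 \left(y + 4\right)\right) + \left(0 + m\right)\right) = m \left(\left(27 + 2 \left(4 + y\right)\right) + m\right) = m \left(\left(27 + \left(8 + 2 y\right)\right) + m\right) = m \left(\left(35 + 2 y\right) + m\right) = m \left(35 + m + 2 y\right)$)
$\left(-7\right) \left(-107\right) + L{\left(s{\left(-3 \right)},5 \right)} = \left(-7\right) \left(-107\right) + 5 \left(35 + 5 + 2 \left(-4\right)\right) = 749 + 5 \left(35 + 5 - 8\right) = 749 + 5 \cdot 32 = 749 + 160 = 909$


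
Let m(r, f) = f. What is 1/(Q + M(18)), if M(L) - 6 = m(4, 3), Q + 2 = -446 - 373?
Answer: -1/812 ≈ -0.0012315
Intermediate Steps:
Q = -821 (Q = -2 + (-446 - 373) = -2 - 819 = -821)
M(L) = 9 (M(L) = 6 + 3 = 9)
1/(Q + M(18)) = 1/(-821 + 9) = 1/(-812) = -1/812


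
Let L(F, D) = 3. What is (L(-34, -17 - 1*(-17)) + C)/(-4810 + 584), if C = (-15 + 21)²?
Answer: -39/4226 ≈ -0.0092286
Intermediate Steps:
C = 36 (C = 6² = 36)
(L(-34, -17 - 1*(-17)) + C)/(-4810 + 584) = (3 + 36)/(-4810 + 584) = 39/(-4226) = 39*(-1/4226) = -39/4226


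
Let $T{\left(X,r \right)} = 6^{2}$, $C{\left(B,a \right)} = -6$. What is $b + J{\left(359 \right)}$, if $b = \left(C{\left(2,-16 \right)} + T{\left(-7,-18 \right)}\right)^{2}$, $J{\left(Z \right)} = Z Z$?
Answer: $129781$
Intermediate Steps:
$T{\left(X,r \right)} = 36$
$J{\left(Z \right)} = Z^{2}$
$b = 900$ ($b = \left(-6 + 36\right)^{2} = 30^{2} = 900$)
$b + J{\left(359 \right)} = 900 + 359^{2} = 900 + 128881 = 129781$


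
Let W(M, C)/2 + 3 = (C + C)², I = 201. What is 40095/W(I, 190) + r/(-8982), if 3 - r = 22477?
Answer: 311385893/117906714 ≈ 2.6410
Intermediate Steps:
r = -22474 (r = 3 - 1*22477 = 3 - 22477 = -22474)
W(M, C) = -6 + 8*C² (W(M, C) = -6 + 2*(C + C)² = -6 + 2*(2*C)² = -6 + 2*(4*C²) = -6 + 8*C²)
40095/W(I, 190) + r/(-8982) = 40095/(-6 + 8*190²) - 22474/(-8982) = 40095/(-6 + 8*36100) - 22474*(-1/8982) = 40095/(-6 + 288800) + 11237/4491 = 40095/288794 + 11237/4491 = 40095*(1/288794) + 11237/4491 = 3645/26254 + 11237/4491 = 311385893/117906714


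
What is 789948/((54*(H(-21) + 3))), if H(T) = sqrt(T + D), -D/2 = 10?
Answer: 21943/25 - 21943*I*sqrt(41)/75 ≈ 877.72 - 1873.4*I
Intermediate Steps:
D = -20 (D = -2*10 = -20)
H(T) = sqrt(-20 + T) (H(T) = sqrt(T - 20) = sqrt(-20 + T))
789948/((54*(H(-21) + 3))) = 789948/((54*(sqrt(-20 - 21) + 3))) = 789948/((54*(sqrt(-41) + 3))) = 789948/((54*(I*sqrt(41) + 3))) = 789948/((54*(3 + I*sqrt(41)))) = 789948/(162 + 54*I*sqrt(41))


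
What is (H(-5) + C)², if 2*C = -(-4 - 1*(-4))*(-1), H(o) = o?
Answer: 25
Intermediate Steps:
C = 0 (C = (-(-4 - 1*(-4))*(-1))/2 = (-(-4 + 4)*(-1))/2 = (-1*0*(-1))/2 = (0*(-1))/2 = (½)*0 = 0)
(H(-5) + C)² = (-5 + 0)² = (-5)² = 25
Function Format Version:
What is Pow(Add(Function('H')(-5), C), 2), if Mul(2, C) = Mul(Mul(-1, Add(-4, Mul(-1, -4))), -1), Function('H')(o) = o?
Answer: 25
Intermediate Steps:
C = 0 (C = Mul(Rational(1, 2), Mul(Mul(-1, Add(-4, Mul(-1, -4))), -1)) = Mul(Rational(1, 2), Mul(Mul(-1, Add(-4, 4)), -1)) = Mul(Rational(1, 2), Mul(Mul(-1, 0), -1)) = Mul(Rational(1, 2), Mul(0, -1)) = Mul(Rational(1, 2), 0) = 0)
Pow(Add(Function('H')(-5), C), 2) = Pow(Add(-5, 0), 2) = Pow(-5, 2) = 25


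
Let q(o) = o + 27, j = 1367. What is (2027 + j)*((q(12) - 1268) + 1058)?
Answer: -580374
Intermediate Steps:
q(o) = 27 + o
(2027 + j)*((q(12) - 1268) + 1058) = (2027 + 1367)*(((27 + 12) - 1268) + 1058) = 3394*((39 - 1268) + 1058) = 3394*(-1229 + 1058) = 3394*(-171) = -580374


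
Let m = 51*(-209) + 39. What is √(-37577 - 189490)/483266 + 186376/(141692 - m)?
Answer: 23297/19039 + I*√227067/483266 ≈ 1.2236 + 0.00098603*I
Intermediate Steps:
m = -10620 (m = -10659 + 39 = -10620)
√(-37577 - 189490)/483266 + 186376/(141692 - m) = √(-37577 - 189490)/483266 + 186376/(141692 - 1*(-10620)) = √(-227067)*(1/483266) + 186376/(141692 + 10620) = (I*√227067)*(1/483266) + 186376/152312 = I*√227067/483266 + 186376*(1/152312) = I*√227067/483266 + 23297/19039 = 23297/19039 + I*√227067/483266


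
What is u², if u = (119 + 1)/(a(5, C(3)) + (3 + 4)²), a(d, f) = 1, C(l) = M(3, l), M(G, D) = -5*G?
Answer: 144/25 ≈ 5.7600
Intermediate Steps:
C(l) = -15 (C(l) = -5*3 = -15)
u = 12/5 (u = (119 + 1)/(1 + (3 + 4)²) = 120/(1 + 7²) = 120/(1 + 49) = 120/50 = 120*(1/50) = 12/5 ≈ 2.4000)
u² = (12/5)² = 144/25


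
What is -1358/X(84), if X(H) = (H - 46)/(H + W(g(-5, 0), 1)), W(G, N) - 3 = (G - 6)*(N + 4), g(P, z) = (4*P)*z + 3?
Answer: -48888/19 ≈ -2573.1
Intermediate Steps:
g(P, z) = 3 + 4*P*z (g(P, z) = 4*P*z + 3 = 3 + 4*P*z)
W(G, N) = 3 + (-6 + G)*(4 + N) (W(G, N) = 3 + (G - 6)*(N + 4) = 3 + (-6 + G)*(4 + N))
X(H) = (-46 + H)/(-12 + H) (X(H) = (H - 46)/(H + (-21 - 6*1 + 4*(3 + 4*(-5)*0) + (3 + 4*(-5)*0)*1)) = (-46 + H)/(H + (-21 - 6 + 4*(3 + 0) + (3 + 0)*1)) = (-46 + H)/(H + (-21 - 6 + 4*3 + 3*1)) = (-46 + H)/(H + (-21 - 6 + 12 + 3)) = (-46 + H)/(H - 12) = (-46 + H)/(-12 + H))
-1358/X(84) = -1358*(-12 + 84)/(-46 + 84) = -1358/(38/72) = -1358/((1/72)*38) = -1358/19/36 = -1358*36/19 = -48888/19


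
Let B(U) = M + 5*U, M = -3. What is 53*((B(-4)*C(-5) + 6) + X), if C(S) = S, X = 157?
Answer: 14734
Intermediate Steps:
B(U) = -3 + 5*U
53*((B(-4)*C(-5) + 6) + X) = 53*(((-3 + 5*(-4))*(-5) + 6) + 157) = 53*(((-3 - 20)*(-5) + 6) + 157) = 53*((-23*(-5) + 6) + 157) = 53*((115 + 6) + 157) = 53*(121 + 157) = 53*278 = 14734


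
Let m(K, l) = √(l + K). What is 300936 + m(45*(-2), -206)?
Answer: 300936 + 2*I*√74 ≈ 3.0094e+5 + 17.205*I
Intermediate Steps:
m(K, l) = √(K + l)
300936 + m(45*(-2), -206) = 300936 + √(45*(-2) - 206) = 300936 + √(-90 - 206) = 300936 + √(-296) = 300936 + 2*I*√74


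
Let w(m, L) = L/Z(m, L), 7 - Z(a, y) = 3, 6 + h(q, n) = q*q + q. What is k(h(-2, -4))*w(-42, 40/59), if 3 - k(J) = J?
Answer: 70/59 ≈ 1.1864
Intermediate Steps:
h(q, n) = -6 + q + q² (h(q, n) = -6 + (q*q + q) = -6 + (q² + q) = -6 + (q + q²) = -6 + q + q²)
k(J) = 3 - J
Z(a, y) = 4 (Z(a, y) = 7 - 1*3 = 7 - 3 = 4)
w(m, L) = L/4
k(h(-2, -4))*w(-42, 40/59) = (3 - (-6 - 2 + (-2)²))*((40/59)/4) = (3 - (-6 - 2 + 4))*((40*(1/59))/4) = (3 - 1*(-4))*((¼)*(40/59)) = (3 + 4)*(10/59) = 7*(10/59) = 70/59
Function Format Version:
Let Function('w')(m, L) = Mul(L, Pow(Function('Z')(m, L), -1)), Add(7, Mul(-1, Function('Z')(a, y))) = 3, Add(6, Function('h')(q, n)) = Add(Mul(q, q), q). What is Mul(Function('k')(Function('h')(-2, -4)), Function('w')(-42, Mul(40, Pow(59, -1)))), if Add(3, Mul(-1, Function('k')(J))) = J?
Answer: Rational(70, 59) ≈ 1.1864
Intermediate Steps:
Function('h')(q, n) = Add(-6, q, Pow(q, 2)) (Function('h')(q, n) = Add(-6, Add(Mul(q, q), q)) = Add(-6, Add(Pow(q, 2), q)) = Add(-6, Add(q, Pow(q, 2))) = Add(-6, q, Pow(q, 2)))
Function('k')(J) = Add(3, Mul(-1, J))
Function('Z')(a, y) = 4 (Function('Z')(a, y) = Add(7, Mul(-1, 3)) = Add(7, -3) = 4)
Function('w')(m, L) = Mul(Rational(1, 4), L) (Function('w')(m, L) = Mul(L, Pow(4, -1)) = Mul(L, Rational(1, 4)) = Mul(Rational(1, 4), L))
Mul(Function('k')(Function('h')(-2, -4)), Function('w')(-42, Mul(40, Pow(59, -1)))) = Mul(Add(3, Mul(-1, Add(-6, -2, Pow(-2, 2)))), Mul(Rational(1, 4), Mul(40, Pow(59, -1)))) = Mul(Add(3, Mul(-1, Add(-6, -2, 4))), Mul(Rational(1, 4), Mul(40, Rational(1, 59)))) = Mul(Add(3, Mul(-1, -4)), Mul(Rational(1, 4), Rational(40, 59))) = Mul(Add(3, 4), Rational(10, 59)) = Mul(7, Rational(10, 59)) = Rational(70, 59)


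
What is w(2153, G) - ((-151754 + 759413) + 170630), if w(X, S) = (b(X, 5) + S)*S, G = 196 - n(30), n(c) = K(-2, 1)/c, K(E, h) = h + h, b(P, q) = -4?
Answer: -166653644/225 ≈ -7.4068e+5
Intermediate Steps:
K(E, h) = 2*h
n(c) = 2/c (n(c) = (2*1)/c = 2/c)
G = 2939/15 (G = 196 - 2/30 = 196 - 1*1/15 = 196 - 1/15 = 2939/15 ≈ 195.93)
w(X, S) = S*(-4 + S) (w(X, S) = (-4 + S)*S = S*(-4 + S))
w(2153, G) - ((-151754 + 759413) + 170630) = 2939*(-4 + 2939/15)/15 - ((-151754 + 759413) + 170630) = (2939/15)*(2879/15) - (607659 + 170630) = 8461381/225 - 1*778289 = 8461381/225 - 778289 = -166653644/225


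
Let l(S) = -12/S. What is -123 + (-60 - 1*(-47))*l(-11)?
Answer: -1509/11 ≈ -137.18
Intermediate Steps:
-123 + (-60 - 1*(-47))*l(-11) = -123 + (-60 - 1*(-47))*(-12/(-11)) = -123 + (-60 + 47)*(-12*(-1/11)) = -123 - 13*12/11 = -123 - 156/11 = -1509/11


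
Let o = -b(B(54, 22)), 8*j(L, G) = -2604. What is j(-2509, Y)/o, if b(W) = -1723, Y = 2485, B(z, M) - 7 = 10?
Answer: -651/3446 ≈ -0.18891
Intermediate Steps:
B(z, M) = 17 (B(z, M) = 7 + 10 = 17)
j(L, G) = -651/2 (j(L, G) = (1/8)*(-2604) = -651/2)
o = 1723 (o = -1*(-1723) = 1723)
j(-2509, Y)/o = -651/2/1723 = -651/2*1/1723 = -651/3446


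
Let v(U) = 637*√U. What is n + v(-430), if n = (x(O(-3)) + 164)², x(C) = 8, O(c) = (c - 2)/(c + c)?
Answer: 29584 + 637*I*√430 ≈ 29584.0 + 13209.0*I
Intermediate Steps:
O(c) = (-2 + c)/(2*c) (O(c) = (-2 + c)/((2*c)) = (-2 + c)*(1/(2*c)) = (-2 + c)/(2*c))
n = 29584 (n = (8 + 164)² = 172² = 29584)
n + v(-430) = 29584 + 637*√(-430) = 29584 + 637*(I*√430) = 29584 + 637*I*√430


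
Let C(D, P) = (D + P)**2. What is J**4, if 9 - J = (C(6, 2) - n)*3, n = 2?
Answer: 981506241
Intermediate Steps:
J = -177 (J = 9 - ((6 + 2)**2 - 1*2)*3 = 9 - (8**2 - 2)*3 = 9 - (64 - 2)*3 = 9 - 62*3 = 9 - 1*186 = 9 - 186 = -177)
J**4 = (-177)**4 = 981506241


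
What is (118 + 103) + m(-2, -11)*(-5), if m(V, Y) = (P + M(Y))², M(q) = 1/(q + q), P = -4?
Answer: 67359/484 ≈ 139.17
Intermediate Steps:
M(q) = 1/(2*q)
m(V, Y) = (-4 + 1/(2*Y))²
(118 + 103) + m(-2, -11)*(-5) = (118 + 103) + ((¼)*(-1 + 8*(-11))²/(-11)²)*(-5) = 221 + ((¼)*(1/121)*(-1 - 88)²)*(-5) = 221 + ((¼)*(1/121)*(-89)²)*(-5) = 221 + ((¼)*(1/121)*7921)*(-5) = 221 + (7921/484)*(-5) = 221 - 39605/484 = 67359/484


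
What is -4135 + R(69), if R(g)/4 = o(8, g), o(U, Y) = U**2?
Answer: -3879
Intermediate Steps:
R(g) = 256 (R(g) = 4*8**2 = 4*64 = 256)
-4135 + R(69) = -4135 + 256 = -3879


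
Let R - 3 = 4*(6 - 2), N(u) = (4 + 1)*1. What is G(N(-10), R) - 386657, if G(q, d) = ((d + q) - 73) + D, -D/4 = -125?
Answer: -386206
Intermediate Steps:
D = 500 (D = -4*(-125) = 500)
N(u) = 5 (N(u) = 5*1 = 5)
R = 19 (R = 3 + 4*(6 - 2) = 3 + 4*4 = 3 + 16 = 19)
G(q, d) = 427 + d + q (G(q, d) = ((d + q) - 73) + 500 = (-73 + d + q) + 500 = 427 + d + q)
G(N(-10), R) - 386657 = (427 + 19 + 5) - 386657 = 451 - 386657 = -386206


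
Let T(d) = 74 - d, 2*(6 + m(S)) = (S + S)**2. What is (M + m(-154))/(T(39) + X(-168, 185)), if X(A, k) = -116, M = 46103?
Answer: -93529/81 ≈ -1154.7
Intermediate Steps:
m(S) = -6 + 2*S**2 (m(S) = -6 + (S + S)**2/2 = -6 + (2*S)**2/2 = -6 + (4*S**2)/2 = -6 + 2*S**2)
(M + m(-154))/(T(39) + X(-168, 185)) = (46103 + (-6 + 2*(-154)**2))/((74 - 1*39) - 116) = (46103 + (-6 + 2*23716))/((74 - 39) - 116) = (46103 + (-6 + 47432))/(35 - 116) = (46103 + 47426)/(-81) = 93529*(-1/81) = -93529/81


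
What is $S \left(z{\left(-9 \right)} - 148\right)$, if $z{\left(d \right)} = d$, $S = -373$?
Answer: $58561$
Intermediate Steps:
$S \left(z{\left(-9 \right)} - 148\right) = - 373 \left(-9 - 148\right) = \left(-373\right) \left(-157\right) = 58561$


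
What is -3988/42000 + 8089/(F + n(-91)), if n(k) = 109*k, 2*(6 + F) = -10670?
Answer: -178837/286125 ≈ -0.62503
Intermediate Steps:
F = -5341 (F = -6 + (½)*(-10670) = -6 - 5335 = -5341)
-3988/42000 + 8089/(F + n(-91)) = -3988/42000 + 8089/(-5341 + 109*(-91)) = -3988*1/42000 + 8089/(-5341 - 9919) = -997/10500 + 8089/(-15260) = -997/10500 + 8089*(-1/15260) = -997/10500 - 8089/15260 = -178837/286125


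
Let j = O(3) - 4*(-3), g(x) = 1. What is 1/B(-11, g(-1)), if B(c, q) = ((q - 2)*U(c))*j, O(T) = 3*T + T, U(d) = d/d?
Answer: -1/24 ≈ -0.041667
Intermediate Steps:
U(d) = 1
O(T) = 4*T
j = 24 (j = 4*3 - 4*(-3) = 12 + 12 = 24)
B(c, q) = -48 + 24*q (B(c, q) = ((q - 2)*1)*24 = ((-2 + q)*1)*24 = (-2 + q)*24 = -48 + 24*q)
1/B(-11, g(-1)) = 1/(-48 + 24*1) = 1/(-48 + 24) = 1/(-24) = -1/24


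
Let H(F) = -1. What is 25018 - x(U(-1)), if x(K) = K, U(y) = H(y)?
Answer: 25019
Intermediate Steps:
U(y) = -1
25018 - x(U(-1)) = 25018 - 1*(-1) = 25018 + 1 = 25019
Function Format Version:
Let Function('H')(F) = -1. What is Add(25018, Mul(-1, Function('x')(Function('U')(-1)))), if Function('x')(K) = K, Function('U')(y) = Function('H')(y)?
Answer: 25019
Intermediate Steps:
Function('U')(y) = -1
Add(25018, Mul(-1, Function('x')(Function('U')(-1)))) = Add(25018, Mul(-1, -1)) = Add(25018, 1) = 25019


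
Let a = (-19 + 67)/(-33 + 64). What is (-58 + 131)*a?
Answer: 3504/31 ≈ 113.03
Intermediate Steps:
a = 48/31 ≈ 1.5484
(-58 + 131)*a = (-58 + 131)*(48/31) = 73*(48/31) = 3504/31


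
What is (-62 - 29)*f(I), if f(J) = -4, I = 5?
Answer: 364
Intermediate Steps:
(-62 - 29)*f(I) = (-62 - 29)*(-4) = -91*(-4) = 364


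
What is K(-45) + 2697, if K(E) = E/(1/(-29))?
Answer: 4002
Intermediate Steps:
K(E) = -29*E (K(E) = E/(-1/29) = E*(-29) = -29*E)
K(-45) + 2697 = -29*(-45) + 2697 = 1305 + 2697 = 4002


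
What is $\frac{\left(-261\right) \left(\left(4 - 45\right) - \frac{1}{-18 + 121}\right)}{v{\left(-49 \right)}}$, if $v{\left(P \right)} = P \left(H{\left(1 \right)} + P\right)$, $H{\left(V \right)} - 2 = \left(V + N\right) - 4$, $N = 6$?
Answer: $\frac{25056}{5047} \approx 4.9645$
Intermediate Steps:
$H{\left(V \right)} = 4 + V$ ($H{\left(V \right)} = 2 + \left(\left(V + 6\right) - 4\right) = 2 + \left(\left(6 + V\right) - 4\right) = 2 + \left(2 + V\right) = 4 + V$)
$v{\left(P \right)} = P \left(5 + P\right)$ ($v{\left(P \right)} = P \left(\left(4 + 1\right) + P\right) = P \left(5 + P\right)$)
$\frac{\left(-261\right) \left(\left(4 - 45\right) - \frac{1}{-18 + 121}\right)}{v{\left(-49 \right)}} = \frac{\left(-261\right) \left(\left(4 - 45\right) - \frac{1}{-18 + 121}\right)}{\left(-49\right) \left(5 - 49\right)} = \frac{\left(-261\right) \left(\left(4 - 45\right) - \frac{1}{103}\right)}{\left(-49\right) \left(-44\right)} = \frac{\left(-261\right) \left(-41 - \frac{1}{103}\right)}{2156} = - 261 \left(-41 - \frac{1}{103}\right) \frac{1}{2156} = \left(-261\right) \left(- \frac{4224}{103}\right) \frac{1}{2156} = \frac{1102464}{103} \cdot \frac{1}{2156} = \frac{25056}{5047}$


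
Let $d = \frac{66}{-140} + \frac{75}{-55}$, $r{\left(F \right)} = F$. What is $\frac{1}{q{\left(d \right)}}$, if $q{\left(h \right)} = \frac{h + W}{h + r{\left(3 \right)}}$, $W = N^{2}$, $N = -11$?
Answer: $\frac{897}{91757} \approx 0.0097758$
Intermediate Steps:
$W = 121$ ($W = \left(-11\right)^{2} = 121$)
$d = - \frac{1413}{770}$ ($d = 66 \left(- \frac{1}{140}\right) + 75 \left(- \frac{1}{55}\right) = - \frac{33}{70} - \frac{15}{11} = - \frac{1413}{770} \approx -1.8351$)
$q{\left(h \right)} = \frac{121 + h}{3 + h}$ ($q{\left(h \right)} = \frac{h + 121}{h + 3} = \frac{121 + h}{3 + h}$)
$\frac{1}{q{\left(d \right)}} = \frac{1}{\frac{1}{3 - \frac{1413}{770}} \left(121 - \frac{1413}{770}\right)} = \frac{1}{\frac{1}{\frac{897}{770}} \cdot \frac{91757}{770}} = \frac{1}{\frac{770}{897} \cdot \frac{91757}{770}} = \frac{1}{\frac{91757}{897}} = \frac{897}{91757}$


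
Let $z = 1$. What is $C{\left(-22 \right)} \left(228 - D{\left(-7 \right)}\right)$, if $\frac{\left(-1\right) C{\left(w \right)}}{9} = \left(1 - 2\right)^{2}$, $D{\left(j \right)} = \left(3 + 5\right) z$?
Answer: $-1980$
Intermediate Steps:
$D{\left(j \right)} = 8$ ($D{\left(j \right)} = \left(3 + 5\right) 1 = 8 \cdot 1 = 8$)
$C{\left(w \right)} = -9$ ($C{\left(w \right)} = - 9 \left(1 - 2\right)^{2} = - 9 \left(-1\right)^{2} = \left(-9\right) 1 = -9$)
$C{\left(-22 \right)} \left(228 - D{\left(-7 \right)}\right) = - 9 \left(228 - 8\right) = \left(-9\right) 220 = -1980$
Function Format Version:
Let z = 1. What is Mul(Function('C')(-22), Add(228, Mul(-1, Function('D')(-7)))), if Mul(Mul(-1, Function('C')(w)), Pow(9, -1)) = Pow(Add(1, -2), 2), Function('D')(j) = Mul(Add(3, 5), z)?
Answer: -1980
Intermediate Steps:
Function('D')(j) = 8 (Function('D')(j) = Mul(Add(3, 5), 1) = Mul(8, 1) = 8)
Function('C')(w) = -9 (Function('C')(w) = Mul(-9, Pow(Add(1, -2), 2)) = Mul(-9, Pow(-1, 2)) = Mul(-9, 1) = -9)
Mul(Function('C')(-22), Add(228, Mul(-1, Function('D')(-7)))) = Mul(-9, Add(228, Mul(-1, 8))) = Mul(-9, Add(228, -8)) = Mul(-9, 220) = -1980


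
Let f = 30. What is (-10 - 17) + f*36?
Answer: 1053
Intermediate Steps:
(-10 - 17) + f*36 = (-10 - 17) + 30*36 = -27 + 1080 = 1053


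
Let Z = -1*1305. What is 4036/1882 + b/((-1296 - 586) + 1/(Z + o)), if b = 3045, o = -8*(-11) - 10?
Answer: 228843511/434594263 ≈ 0.52657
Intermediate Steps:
o = 78 (o = 88 - 10 = 78)
Z = -1305
4036/1882 + b/((-1296 - 586) + 1/(Z + o)) = 4036/1882 + 3045/((-1296 - 586) + 1/(-1305 + 78)) = 4036*(1/1882) + 3045/(-1882 + 1/(-1227)) = 2018/941 + 3045/(-1882 - 1/1227) = 2018/941 + 3045/(-2309215/1227) = 2018/941 + 3045*(-1227/2309215) = 2018/941 - 747243/461843 = 228843511/434594263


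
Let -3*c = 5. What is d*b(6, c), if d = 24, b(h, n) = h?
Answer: 144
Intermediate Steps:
c = -5/3 (c = -1/3*5 = -5/3 ≈ -1.6667)
d*b(6, c) = 24*6 = 144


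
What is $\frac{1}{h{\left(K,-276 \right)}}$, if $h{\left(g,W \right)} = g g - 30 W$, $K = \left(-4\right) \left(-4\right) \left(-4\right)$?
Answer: $\frac{1}{12376} \approx 8.0802 \cdot 10^{-5}$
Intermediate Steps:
$K = -64$ ($K = 16 \left(-4\right) = -64$)
$h{\left(g,W \right)} = g^{2} - 30 W$
$\frac{1}{h{\left(K,-276 \right)}} = \frac{1}{\left(-64\right)^{2} - -8280} = \frac{1}{4096 + 8280} = \frac{1}{12376}$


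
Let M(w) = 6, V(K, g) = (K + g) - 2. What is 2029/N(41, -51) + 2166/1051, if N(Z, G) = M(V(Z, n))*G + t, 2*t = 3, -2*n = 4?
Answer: -2945864/640059 ≈ -4.6025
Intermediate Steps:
n = -2 (n = -½*4 = -2)
V(K, g) = -2 + K + g
t = 3/2 (t = (½)*3 = 3/2 ≈ 1.5000)
N(Z, G) = 3/2 + 6*G (N(Z, G) = 6*G + 3/2 = 3/2 + 6*G)
2029/N(41, -51) + 2166/1051 = 2029/(3/2 + 6*(-51)) + 2166/1051 = 2029/(3/2 - 306) + 2166*(1/1051) = 2029/(-609/2) + 2166/1051 = 2029*(-2/609) + 2166/1051 = -4058/609 + 2166/1051 = -2945864/640059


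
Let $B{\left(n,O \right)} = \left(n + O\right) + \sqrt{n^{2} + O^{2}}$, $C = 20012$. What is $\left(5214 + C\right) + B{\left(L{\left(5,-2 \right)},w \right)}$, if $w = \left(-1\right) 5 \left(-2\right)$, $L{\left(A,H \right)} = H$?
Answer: $25234 + 2 \sqrt{26} \approx 25244.0$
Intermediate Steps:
$w = 10$ ($w = \left(-5\right) \left(-2\right) = 10$)
$B{\left(n,O \right)} = O + n + \sqrt{O^{2} + n^{2}}$ ($B{\left(n,O \right)} = \left(O + n\right) + \sqrt{O^{2} + n^{2}} = O + n + \sqrt{O^{2} + n^{2}}$)
$\left(5214 + C\right) + B{\left(L{\left(5,-2 \right)},w \right)} = \left(5214 + 20012\right) + \left(10 - 2 + \sqrt{10^{2} + \left(-2\right)^{2}}\right) = 25226 + \left(10 - 2 + \sqrt{100 + 4}\right) = 25226 + \left(10 - 2 + \sqrt{104}\right) = 25226 + \left(10 - 2 + 2 \sqrt{26}\right) = 25226 + \left(8 + 2 \sqrt{26}\right) = 25234 + 2 \sqrt{26}$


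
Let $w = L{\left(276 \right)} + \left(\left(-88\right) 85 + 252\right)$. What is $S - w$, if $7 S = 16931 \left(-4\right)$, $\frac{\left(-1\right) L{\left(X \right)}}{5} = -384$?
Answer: $- \frac{30568}{7} \approx -4366.9$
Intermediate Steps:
$L{\left(X \right)} = 1920$ ($L{\left(X \right)} = \left(-5\right) \left(-384\right) = 1920$)
$S = - \frac{67724}{7}$ ($S = \frac{16931 \left(-4\right)}{7} = \frac{1}{7} \left(-67724\right) = - \frac{67724}{7} \approx -9674.9$)
$w = -5308$ ($w = 1920 + \left(\left(-88\right) 85 + 252\right) = 1920 + \left(-7480 + 252\right) = 1920 - 7228 = -5308$)
$S - w = - \frac{67724}{7} - -5308 = - \frac{67724}{7} + 5308 = - \frac{30568}{7}$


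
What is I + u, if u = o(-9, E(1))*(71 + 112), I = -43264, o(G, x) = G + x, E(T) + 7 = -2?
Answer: -46558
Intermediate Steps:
E(T) = -9 (E(T) = -7 - 2 = -9)
u = -3294 (u = (-9 - 9)*(71 + 112) = -18*183 = -3294)
I + u = -43264 - 3294 = -46558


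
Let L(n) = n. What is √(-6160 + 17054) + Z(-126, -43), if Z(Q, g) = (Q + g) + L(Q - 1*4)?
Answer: -299 + √10894 ≈ -194.63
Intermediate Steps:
Z(Q, g) = -4 + g + 2*Q (Z(Q, g) = (Q + g) + (Q - 1*4) = (Q + g) + (Q - 4) = (Q + g) + (-4 + Q) = -4 + g + 2*Q)
√(-6160 + 17054) + Z(-126, -43) = √(-6160 + 17054) + (-4 - 43 + 2*(-126)) = √10894 + (-4 - 43 - 252) = √10894 - 299 = -299 + √10894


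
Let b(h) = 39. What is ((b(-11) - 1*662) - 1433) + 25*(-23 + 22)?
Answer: -2081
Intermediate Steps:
((b(-11) - 1*662) - 1433) + 25*(-23 + 22) = ((39 - 1*662) - 1433) + 25*(-23 + 22) = ((39 - 662) - 1433) + 25*(-1) = (-623 - 1433) - 25 = -2056 - 25 = -2081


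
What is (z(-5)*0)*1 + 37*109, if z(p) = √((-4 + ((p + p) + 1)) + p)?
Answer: 4033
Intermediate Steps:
z(p) = √(-3 + 3*p) (z(p) = √((-4 + (2*p + 1)) + p) = √((-4 + (1 + 2*p)) + p) = √((-3 + 2*p) + p) = √(-3 + 3*p))
(z(-5)*0)*1 + 37*109 = (√(-3 + 3*(-5))*0)*1 + 37*109 = (√(-3 - 15)*0)*1 + 4033 = (√(-18)*0)*1 + 4033 = ((3*I*√2)*0)*1 + 4033 = 0*1 + 4033 = 0 + 4033 = 4033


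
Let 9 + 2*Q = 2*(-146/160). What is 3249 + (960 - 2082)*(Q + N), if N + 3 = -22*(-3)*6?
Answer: -17264967/40 ≈ -4.3162e+5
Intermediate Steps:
N = 393 (N = -3 - 22*(-3)*6 = -3 + 66*6 = -3 + 396 = 393)
Q = -433/80 (Q = -9/2 + (2*(-146/160))/2 = -9/2 + (2*(-146*1/160))/2 = -9/2 + (2*(-73/80))/2 = -9/2 + (1/2)*(-73/40) = -9/2 - 73/80 = -433/80 ≈ -5.4125)
3249 + (960 - 2082)*(Q + N) = 3249 + (960 - 2082)*(-433/80 + 393) = 3249 - 1122*31007/80 = 3249 - 17394927/40 = -17264967/40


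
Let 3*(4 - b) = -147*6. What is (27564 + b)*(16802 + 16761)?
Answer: 935132306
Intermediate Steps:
b = 298 (b = 4 - (-49)*6 = 4 - ⅓*(-882) = 4 + 294 = 298)
(27564 + b)*(16802 + 16761) = (27564 + 298)*(16802 + 16761) = 27862*33563 = 935132306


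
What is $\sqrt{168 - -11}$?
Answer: $\sqrt{179} \approx 13.379$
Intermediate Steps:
$\sqrt{168 - -11} = \sqrt{168 + \left(-1 + 12\right)} = \sqrt{168 + 11} = \sqrt{179}$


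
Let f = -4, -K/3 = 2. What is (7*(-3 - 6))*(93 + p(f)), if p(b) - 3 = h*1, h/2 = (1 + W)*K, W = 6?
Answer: -756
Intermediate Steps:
K = -6 (K = -3*2 = -6)
h = -84 (h = 2*((1 + 6)*(-6)) = 2*(7*(-6)) = 2*(-42) = -84)
p(b) = -81 (p(b) = 3 - 84*1 = 3 - 84 = -81)
(7*(-3 - 6))*(93 + p(f)) = (7*(-3 - 6))*(93 - 81) = (7*(-9))*12 = -63*12 = -756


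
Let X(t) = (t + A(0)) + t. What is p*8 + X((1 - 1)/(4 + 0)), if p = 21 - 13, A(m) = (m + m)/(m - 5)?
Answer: 64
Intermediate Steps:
A(m) = 2*m/(-5 + m) (A(m) = (2*m)/(-5 + m) = 2*m/(-5 + m))
p = 8
X(t) = 2*t (X(t) = (t + 2*0/(-5 + 0)) + t = (t + 2*0/(-5)) + t = (t + 2*0*(-⅕)) + t = (t + 0) + t = t + t = 2*t)
p*8 + X((1 - 1)/(4 + 0)) = 8*8 + 2*((1 - 1)/(4 + 0)) = 64 + 2*(0/4) = 64 + 2*(0*(¼)) = 64 + 2*0 = 64 + 0 = 64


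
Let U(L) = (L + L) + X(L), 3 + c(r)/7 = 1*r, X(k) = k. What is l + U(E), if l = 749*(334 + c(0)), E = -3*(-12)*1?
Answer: 234545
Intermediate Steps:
c(r) = -21 + 7*r (c(r) = -21 + 7*(1*r) = -21 + 7*r)
E = 36 (E = 36*1 = 36)
U(L) = 3*L (U(L) = (L + L) + L = 2*L + L = 3*L)
l = 234437 (l = 749*(334 + (-21 + 7*0)) = 749*(334 + (-21 + 0)) = 749*(334 - 21) = 749*313 = 234437)
l + U(E) = 234437 + 3*36 = 234437 + 108 = 234545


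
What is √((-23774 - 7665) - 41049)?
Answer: 2*I*√18122 ≈ 269.24*I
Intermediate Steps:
√((-23774 - 7665) - 41049) = √(-31439 - 41049) = √(-72488) = 2*I*√18122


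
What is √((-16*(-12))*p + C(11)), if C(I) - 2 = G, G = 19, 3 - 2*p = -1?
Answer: 9*√5 ≈ 20.125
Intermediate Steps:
p = 2 (p = 3/2 - ½*(-1) = 3/2 + ½ = 2)
C(I) = 21 (C(I) = 2 + 19 = 21)
√((-16*(-12))*p + C(11)) = √(-16*(-12)*2 + 21) = √(192*2 + 21) = √(384 + 21) = √405 = 9*√5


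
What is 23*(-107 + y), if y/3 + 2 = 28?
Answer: -667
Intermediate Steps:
y = 78 (y = -6 + 3*28 = -6 + 84 = 78)
23*(-107 + y) = 23*(-107 + 78) = 23*(-29) = -667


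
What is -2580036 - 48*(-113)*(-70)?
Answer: -2959716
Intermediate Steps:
-2580036 - 48*(-113)*(-70) = -2580036 + 5424*(-70) = -2580036 - 379680 = -2959716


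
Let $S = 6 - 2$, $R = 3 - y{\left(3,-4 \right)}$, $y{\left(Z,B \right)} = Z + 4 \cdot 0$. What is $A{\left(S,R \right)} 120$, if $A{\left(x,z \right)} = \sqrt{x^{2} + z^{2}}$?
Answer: $480$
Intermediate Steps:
$y{\left(Z,B \right)} = Z$ ($y{\left(Z,B \right)} = Z + 0 = Z$)
$R = 0$ ($R = 3 - 3 = 0$)
$S = 4$
$A{\left(S,R \right)} 120 = \sqrt{4^{2} + 0^{2}} \cdot 120 = \sqrt{16 + 0} \cdot 120 = \sqrt{16} \cdot 120 = 4 \cdot 120 = 480$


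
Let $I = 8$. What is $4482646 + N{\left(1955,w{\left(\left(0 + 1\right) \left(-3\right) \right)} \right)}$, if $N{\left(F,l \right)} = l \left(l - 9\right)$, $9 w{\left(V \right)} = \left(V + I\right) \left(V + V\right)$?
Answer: $\frac{40344184}{9} \approx 4.4827 \cdot 10^{6}$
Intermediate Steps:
$w{\left(V \right)} = \frac{2 V \left(8 + V\right)}{9}$ ($w{\left(V \right)} = \frac{\left(V + 8\right) \left(V + V\right)}{9} = \frac{\left(8 + V\right) 2 V}{9} = \frac{2 V \left(8 + V\right)}{9}$)
$N{\left(F,l \right)} = l \left(-9 + l\right)$
$4482646 + N{\left(1955,w{\left(\left(0 + 1\right) \left(-3\right) \right)} \right)} = 4482646 + \frac{2 \left(0 + 1\right) \left(-3\right) \left(8 + \left(0 + 1\right) \left(-3\right)\right)}{9} \left(-9 + \frac{2 \left(0 + 1\right) \left(-3\right) \left(8 + \left(0 + 1\right) \left(-3\right)\right)}{9}\right) = 4482646 + \frac{2 \cdot 1 \left(-3\right) \left(8 + 1 \left(-3\right)\right)}{9} \left(-9 + \frac{2 \cdot 1 \left(-3\right) \left(8 + 1 \left(-3\right)\right)}{9}\right) = 4482646 + \frac{2}{9} \left(-3\right) \left(8 - 3\right) \left(-9 + \frac{2}{9} \left(-3\right) \left(8 - 3\right)\right) = 4482646 + \frac{2}{9} \left(-3\right) 5 \left(-9 + \frac{2}{9} \left(-3\right) 5\right) = 4482646 - \frac{10 \left(-9 - \frac{10}{3}\right)}{3} = 4482646 - - \frac{370}{9} = 4482646 + \frac{370}{9} = \frac{40344184}{9}$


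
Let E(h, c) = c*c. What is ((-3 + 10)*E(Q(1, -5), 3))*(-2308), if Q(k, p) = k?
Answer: -145404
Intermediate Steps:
E(h, c) = c**2
((-3 + 10)*E(Q(1, -5), 3))*(-2308) = ((-3 + 10)*3**2)*(-2308) = (7*9)*(-2308) = 63*(-2308) = -145404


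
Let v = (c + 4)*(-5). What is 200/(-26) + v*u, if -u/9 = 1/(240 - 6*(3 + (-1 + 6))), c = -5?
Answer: -6595/832 ≈ -7.9267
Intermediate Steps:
v = 5 (v = (-5 + 4)*(-5) = -1*(-5) = 5)
u = -3/64 (u = -9/(240 - 6*(3 + (-1 + 6))) = -9/(240 - 6*(3 + 5)) = -9/(240 - 6*8) = -9/(240 - 48) = -9/192 = -9*1/192 = -3/64 ≈ -0.046875)
200/(-26) + v*u = 200/(-26) + 5*(-3/64) = 200*(-1/26) - 15/64 = -100/13 - 15/64 = -6595/832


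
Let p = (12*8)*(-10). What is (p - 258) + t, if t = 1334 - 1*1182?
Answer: -1066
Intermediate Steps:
t = 152 (t = 1334 - 1182 = 152)
p = -960 (p = 96*(-10) = -960)
(p - 258) + t = (-960 - 258) + 152 = -1218 + 152 = -1066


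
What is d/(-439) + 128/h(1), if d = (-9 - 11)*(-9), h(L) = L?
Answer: 56012/439 ≈ 127.59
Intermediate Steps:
d = 180 (d = -20*(-9) = 180)
d/(-439) + 128/h(1) = 180/(-439) + 128/1 = 180*(-1/439) + 128*1 = -180/439 + 128 = 56012/439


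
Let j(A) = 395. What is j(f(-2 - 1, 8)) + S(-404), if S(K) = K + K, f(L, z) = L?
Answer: -413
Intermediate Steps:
S(K) = 2*K
j(f(-2 - 1, 8)) + S(-404) = 395 + 2*(-404) = 395 - 808 = -413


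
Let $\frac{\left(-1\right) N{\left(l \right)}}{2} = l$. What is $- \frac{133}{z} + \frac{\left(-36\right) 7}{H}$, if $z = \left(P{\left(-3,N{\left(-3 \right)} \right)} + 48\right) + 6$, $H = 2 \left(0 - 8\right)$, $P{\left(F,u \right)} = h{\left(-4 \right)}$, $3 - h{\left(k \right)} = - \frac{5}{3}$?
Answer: $\frac{2373}{176} \approx 13.483$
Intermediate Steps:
$h{\left(k \right)} = \frac{14}{3}$ ($h{\left(k \right)} = 3 - - \frac{5}{3} = 3 + \frac{5}{3} = \frac{14}{3}$)
$N{\left(l \right)} = - 2 l$
$P{\left(F,u \right)} = \frac{14}{3}$
$H = -16$ ($H = 2 \left(-8\right) = -16$)
$z = \frac{176}{3}$ ($z = \left(\frac{14}{3} + 48\right) + 6 = \frac{158}{3} + 6 = \frac{176}{3} \approx 58.667$)
$- \frac{133}{z} + \frac{\left(-36\right) 7}{H} = - \frac{133}{\frac{176}{3}} + \frac{\left(-36\right) 7}{-16} = \left(-133\right) \frac{3}{176} - - \frac{63}{4} = - \frac{399}{176} + \frac{63}{4} = \frac{2373}{176}$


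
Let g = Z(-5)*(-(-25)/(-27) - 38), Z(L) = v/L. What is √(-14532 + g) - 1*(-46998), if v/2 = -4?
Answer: 46998 + 2*I*√7388355/45 ≈ 46998.0 + 120.81*I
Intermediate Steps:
v = -8 (v = 2*(-4) = -8)
Z(L) = -8/L
g = -8408/135 (g = (-8/(-5))*(-(-25)/(-27) - 38) = (-8*(-⅕))*(-(-25)*(-1)/27 - 38) = 8*(-1*25/27 - 38)/5 = 8*(-25/27 - 38)/5 = (8/5)*(-1051/27) = -8408/135 ≈ -62.281)
√(-14532 + g) - 1*(-46998) = √(-14532 - 8408/135) - 1*(-46998) = √(-1970228/135) + 46998 = 2*I*√7388355/45 + 46998 = 46998 + 2*I*√7388355/45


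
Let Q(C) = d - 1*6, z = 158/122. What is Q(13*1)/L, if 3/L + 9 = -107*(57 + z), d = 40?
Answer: -12955394/183 ≈ -70795.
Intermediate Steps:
z = 79/61 (z = 158*(1/122) = 79/61 ≈ 1.2951)
Q(C) = 34 (Q(C) = 40 - 1*6 = 40 - 6 = 34)
L = -183/381041 (L = 3/(-9 - 107*(57 + 79/61)) = 3/(-9 - 107*3556/61) = 3/(-9 - 380492/61) = 3/(-381041/61) = 3*(-61/381041) = -183/381041 ≈ -0.00048026)
Q(13*1)/L = 34/(-183/381041) = 34*(-381041/183) = -12955394/183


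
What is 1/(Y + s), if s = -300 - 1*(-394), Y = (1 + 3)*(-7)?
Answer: 1/66 ≈ 0.015152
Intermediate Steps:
Y = -28 (Y = 4*(-7) = -28)
s = 94 (s = -300 + 394 = 94)
1/(Y + s) = 1/(-28 + 94) = 1/66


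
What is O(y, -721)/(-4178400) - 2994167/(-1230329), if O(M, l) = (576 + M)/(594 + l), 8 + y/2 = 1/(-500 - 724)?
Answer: 972391969935111751/399564059453366400 ≈ 2.4336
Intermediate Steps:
y = -9793/612 (y = -16 + 2/(-500 - 724) = -16 + 2/(-1224) = -16 + 2*(-1/1224) = -16 - 1/612 = -9793/612 ≈ -16.002)
O(M, l) = (576 + M)/(594 + l)
O(y, -721)/(-4178400) - 2994167/(-1230329) = ((576 - 9793/612)/(594 - 721))/(-4178400) - 2994167/(-1230329) = ((342719/612)/(-127))*(-1/4178400) - 2994167*(-1/1230329) = -1/127*342719/612*(-1/4178400) + 2994167/1230329 = -342719/77724*(-1/4178400) + 2994167/1230329 = 342719/324761961600 + 2994167/1230329 = 972391969935111751/399564059453366400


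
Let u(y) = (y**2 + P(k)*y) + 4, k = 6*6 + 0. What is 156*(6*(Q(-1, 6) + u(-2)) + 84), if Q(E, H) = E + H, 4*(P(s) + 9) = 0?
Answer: 42120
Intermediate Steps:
k = 36 (k = 36 + 0 = 36)
P(s) = -9 (P(s) = -9 + (1/4)*0 = -9 + 0 = -9)
u(y) = 4 + y**2 - 9*y (u(y) = (y**2 - 9*y) + 4 = 4 + y**2 - 9*y)
156*(6*(Q(-1, 6) + u(-2)) + 84) = 156*(6*((-1 + 6) + (4 + (-2)**2 - 9*(-2))) + 84) = 156*(6*(5 + (4 + 4 + 18)) + 84) = 156*(6*(5 + 26) + 84) = 156*(6*31 + 84) = 156*(186 + 84) = 156*270 = 42120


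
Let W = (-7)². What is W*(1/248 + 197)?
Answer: 2393993/248 ≈ 9653.2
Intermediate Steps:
W = 49
W*(1/248 + 197) = 49*(1/248 + 197) = 49*(48857/248) = 2393993/248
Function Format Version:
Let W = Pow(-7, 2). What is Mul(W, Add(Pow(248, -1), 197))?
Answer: Rational(2393993, 248) ≈ 9653.2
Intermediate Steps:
W = 49
Mul(W, Add(Pow(248, -1), 197)) = Mul(49, Add(Pow(248, -1), 197)) = Mul(49, Add(Rational(1, 248), 197)) = Mul(49, Rational(48857, 248)) = Rational(2393993, 248)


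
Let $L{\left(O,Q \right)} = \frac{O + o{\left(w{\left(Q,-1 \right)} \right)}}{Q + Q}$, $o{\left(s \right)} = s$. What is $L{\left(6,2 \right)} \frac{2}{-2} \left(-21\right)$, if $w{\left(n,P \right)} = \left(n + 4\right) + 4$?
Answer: $84$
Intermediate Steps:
$w{\left(n,P \right)} = 8 + n$ ($w{\left(n,P \right)} = \left(4 + n\right) + 4 = 8 + n$)
$L{\left(O,Q \right)} = \frac{8 + O + Q}{2 Q}$ ($L{\left(O,Q \right)} = \frac{O + \left(8 + Q\right)}{Q + Q} = \frac{8 + O + Q}{2 Q}$)
$L{\left(6,2 \right)} \frac{2}{-2} \left(-21\right) = \frac{8 + 6 + 2}{2 \cdot 2} \frac{2}{-2} \left(-21\right) = \frac{1}{2} \cdot \frac{1}{2} \cdot 16 \cdot 2 \left(- \frac{1}{2}\right) \left(-21\right) = 4 \left(-1\right) \left(-21\right) = \left(-4\right) \left(-21\right) = 84$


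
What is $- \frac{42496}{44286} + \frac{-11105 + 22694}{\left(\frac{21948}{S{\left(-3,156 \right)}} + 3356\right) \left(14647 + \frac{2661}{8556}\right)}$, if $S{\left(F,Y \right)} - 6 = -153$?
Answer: $- \frac{1659923582726377}{1730287143757986} \approx -0.95933$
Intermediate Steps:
$S{\left(F,Y \right)} = -147$ ($S{\left(F,Y \right)} = 6 - 153 = -147$)
$- \frac{42496}{44286} + \frac{-11105 + 22694}{\left(\frac{21948}{S{\left(-3,156 \right)}} + 3356\right) \left(14647 + \frac{2661}{8556}\right)} = - \frac{42496}{44286} + \frac{-11105 + 22694}{\left(\frac{21948}{-147} + 3356\right) \left(14647 + \frac{2661}{8556}\right)} = \left(-42496\right) \frac{1}{44286} + \frac{11589}{\left(21948 \left(- \frac{1}{147}\right) + 3356\right) \left(14647 + 2661 \cdot \frac{1}{8556}\right)} = - \frac{21248}{22143} + \frac{11589}{\left(- \frac{7316}{49} + 3356\right) \left(14647 + \frac{887}{2852}\right)} = - \frac{21248}{22143} + \frac{11589}{\frac{157128}{49} \cdot \frac{41774131}{2852}} = - \frac{21248}{22143} + \frac{11589}{\frac{234424487706}{4991}} = - \frac{21248}{22143} + 11589 \cdot \frac{4991}{234424487706} = - \frac{21248}{22143} + \frac{19280233}{78141495902} = - \frac{1659923582726377}{1730287143757986}$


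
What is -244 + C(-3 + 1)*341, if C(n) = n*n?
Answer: 1120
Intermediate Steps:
C(n) = n**2
-244 + C(-3 + 1)*341 = -244 + (-3 + 1)**2*341 = -244 + (-2)**2*341 = -244 + 4*341 = -244 + 1364 = 1120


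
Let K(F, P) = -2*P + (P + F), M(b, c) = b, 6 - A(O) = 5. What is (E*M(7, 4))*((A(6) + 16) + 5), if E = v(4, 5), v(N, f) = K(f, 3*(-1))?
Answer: 1232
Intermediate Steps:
A(O) = 1 (A(O) = 6 - 1*5 = 6 - 5 = 1)
K(F, P) = F - P (K(F, P) = -2*P + (F + P) = F - P)
v(N, f) = 3 + f (v(N, f) = f - 3*(-1) = f - 1*(-3) = f + 3 = 3 + f)
E = 8 (E = 3 + 5 = 8)
(E*M(7, 4))*((A(6) + 16) + 5) = (8*7)*((1 + 16) + 5) = 56*(17 + 5) = 56*22 = 1232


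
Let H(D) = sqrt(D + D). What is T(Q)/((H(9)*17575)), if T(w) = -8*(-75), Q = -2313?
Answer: 4*sqrt(2)/703 ≈ 0.0080467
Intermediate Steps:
H(D) = sqrt(2)*sqrt(D) (H(D) = sqrt(2*D) = sqrt(2)*sqrt(D))
T(w) = 600
T(Q)/((H(9)*17575)) = 600/(((sqrt(2)*sqrt(9))*17575)) = 600/(((sqrt(2)*3)*17575)) = 600/(((3*sqrt(2))*17575)) = 600/((52725*sqrt(2))) = 600*(sqrt(2)/105450) = 4*sqrt(2)/703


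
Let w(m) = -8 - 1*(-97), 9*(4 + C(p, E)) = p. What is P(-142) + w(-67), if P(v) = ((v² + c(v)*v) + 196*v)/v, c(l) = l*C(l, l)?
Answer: 26563/9 ≈ 2951.4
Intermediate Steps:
C(p, E) = -4 + p/9
c(l) = l*(-4 + l/9)
w(m) = 89 (w(m) = -8 + 97 = 89)
P(v) = (v² + 196*v + v²*(-36 + v)/9)/v (P(v) = ((v² + (v*(-36 + v)/9)*v) + 196*v)/v = ((v² + v²*(-36 + v)/9) + 196*v)/v = (v² + 196*v + v²*(-36 + v)/9)/v)
P(-142) + w(-67) = (196 - 3*(-142) + (⅑)*(-142)²) + 89 = (196 + 426 + (⅑)*20164) + 89 = (196 + 426 + 20164/9) + 89 = 25762/9 + 89 = 26563/9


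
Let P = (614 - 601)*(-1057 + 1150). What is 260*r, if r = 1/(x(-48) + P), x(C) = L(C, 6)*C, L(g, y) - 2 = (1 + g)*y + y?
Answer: 260/14361 ≈ 0.018105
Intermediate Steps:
L(g, y) = 2 + y + y*(1 + g) (L(g, y) = 2 + ((1 + g)*y + y) = 2 + (y*(1 + g) + y) = 2 + (y + y*(1 + g)) = 2 + y + y*(1 + g))
P = 1209 (P = 13*93 = 1209)
x(C) = C*(14 + 6*C) (x(C) = (2 + 2*6 + C*6)*C = (2 + 12 + 6*C)*C = (14 + 6*C)*C = C*(14 + 6*C))
r = 1/14361 (r = 1/(2*(-48)*(7 + 3*(-48)) + 1209) = 1/(2*(-48)*(7 - 144) + 1209) = 1/(2*(-48)*(-137) + 1209) = 1/(13152 + 1209) = 1/14361 ≈ 6.9633e-5)
260*r = 260*(1/14361) = 260/14361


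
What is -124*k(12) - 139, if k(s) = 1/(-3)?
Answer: -293/3 ≈ -97.667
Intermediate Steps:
k(s) = -1/3
-124*k(12) - 139 = -124*(-1/3) - 139 = 124/3 - 139 = -293/3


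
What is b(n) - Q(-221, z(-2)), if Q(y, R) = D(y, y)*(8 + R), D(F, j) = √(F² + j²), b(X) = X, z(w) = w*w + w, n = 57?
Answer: 57 - 2210*√2 ≈ -3068.4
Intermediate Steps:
z(w) = w + w² (z(w) = w² + w = w + w²)
Q(y, R) = √2*√(y²)*(8 + R) (Q(y, R) = √(y² + y²)*(8 + R) = √(2*y²)*(8 + R) = (√2*√(y²))*(8 + R) = √2*√(y²)*(8 + R))
b(n) - Q(-221, z(-2)) = 57 - √2*√((-221)²)*(8 - 2*(1 - 2)) = 57 - √2*√48841*(8 - 2*(-1)) = 57 - √2*221*(8 + 2) = 57 - √2*221*10 = 57 - 2210*√2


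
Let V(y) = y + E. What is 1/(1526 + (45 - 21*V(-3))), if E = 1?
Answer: 1/1613 ≈ 0.00061996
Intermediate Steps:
V(y) = 1 + y (V(y) = y + 1 = 1 + y)
1/(1526 + (45 - 21*V(-3))) = 1/(1526 + (45 - 21*(1 - 3))) = 1/(1526 + (45 - 21*(-2))) = 1/(1526 + (45 + 42)) = 1/(1526 + 87) = 1/1613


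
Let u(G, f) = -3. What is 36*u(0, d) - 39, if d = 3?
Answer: -147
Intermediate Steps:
36*u(0, d) - 39 = 36*(-3) - 39 = -108 - 39 = -147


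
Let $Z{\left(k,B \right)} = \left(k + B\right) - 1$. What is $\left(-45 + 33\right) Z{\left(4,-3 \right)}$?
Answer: $0$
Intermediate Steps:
$Z{\left(k,B \right)} = -1 + B + k$ ($Z{\left(k,B \right)} = \left(B + k\right) - 1 = -1 + B + k$)
$\left(-45 + 33\right) Z{\left(4,-3 \right)} = \left(-45 + 33\right) \left(-1 - 3 + 4\right) = \left(-12\right) 0 = 0$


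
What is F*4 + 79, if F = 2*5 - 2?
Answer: 111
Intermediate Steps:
F = 8 (F = 10 - 2 = 8)
F*4 + 79 = 8*4 + 79 = 32 + 79 = 111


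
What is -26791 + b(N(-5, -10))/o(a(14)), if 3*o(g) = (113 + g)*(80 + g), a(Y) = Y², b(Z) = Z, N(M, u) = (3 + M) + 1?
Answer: -761614549/28428 ≈ -26791.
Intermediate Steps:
N(M, u) = 4 + M
o(g) = (80 + g)*(113 + g)/3 (o(g) = ((113 + g)*(80 + g))/3 = ((80 + g)*(113 + g))/3 = (80 + g)*(113 + g)/3)
-26791 + b(N(-5, -10))/o(a(14)) = -26791 + (4 - 5)/(9040/3 + (14²)²/3 + (193/3)*14²) = -26791 - 1/(9040/3 + (⅓)*196² + (193/3)*196) = -26791 - 1/(9040/3 + (⅓)*38416 + 37828/3) = -26791 - 1/(9040/3 + 38416/3 + 37828/3) = -26791 - 1/28428 = -761614549/28428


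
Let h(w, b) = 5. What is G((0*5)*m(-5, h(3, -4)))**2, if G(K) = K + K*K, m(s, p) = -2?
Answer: 0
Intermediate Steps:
G(K) = K + K**2
G((0*5)*m(-5, h(3, -4)))**2 = (((0*5)*(-2))*(1 + (0*5)*(-2)))**2 = ((0*(-2))*(1 + 0*(-2)))**2 = (0*(1 + 0))**2 = (0*1)**2 = 0**2 = 0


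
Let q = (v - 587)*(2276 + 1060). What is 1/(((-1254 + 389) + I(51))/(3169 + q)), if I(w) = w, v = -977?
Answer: 5214335/814 ≈ 6405.8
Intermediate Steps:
q = -5217504 (q = (-977 - 587)*(2276 + 1060) = -1564*3336 = -5217504)
1/(((-1254 + 389) + I(51))/(3169 + q)) = 1/(((-1254 + 389) + 51)/(3169 - 5217504)) = 1/((-865 + 51)/(-5214335)) = 1/(-814*(-1/5214335)) = 1/(814/5214335) = 5214335/814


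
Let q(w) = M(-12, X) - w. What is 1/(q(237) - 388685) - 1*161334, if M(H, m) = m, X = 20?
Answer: -62743115269/388902 ≈ -1.6133e+5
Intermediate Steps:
q(w) = 20 - w
1/(q(237) - 388685) - 1*161334 = 1/((20 - 1*237) - 388685) - 1*161334 = 1/((20 - 237) - 388685) - 161334 = 1/(-217 - 388685) - 161334 = 1/(-388902) - 161334 = -1/388902 - 161334 = -62743115269/388902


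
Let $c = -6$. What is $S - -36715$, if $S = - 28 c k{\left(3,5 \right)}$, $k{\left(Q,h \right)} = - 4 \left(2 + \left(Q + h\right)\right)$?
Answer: $29995$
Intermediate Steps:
$k{\left(Q,h \right)} = -8 - 4 Q - 4 h$ ($k{\left(Q,h \right)} = - 4 \left(2 + Q + h\right) = -8 - 4 Q - 4 h$)
$S = -6720$ ($S = \left(-28\right) \left(-6\right) \left(-8 - 12 - 20\right) = 168 \left(-8 - 12 - 20\right) = 168 \left(-40\right) = -6720$)
$S - -36715 = -6720 - -36715 = -6720 + 36715 = 29995$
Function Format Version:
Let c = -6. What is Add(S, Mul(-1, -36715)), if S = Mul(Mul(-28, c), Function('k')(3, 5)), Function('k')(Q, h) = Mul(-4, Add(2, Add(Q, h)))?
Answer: 29995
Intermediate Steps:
Function('k')(Q, h) = Add(-8, Mul(-4, Q), Mul(-4, h)) (Function('k')(Q, h) = Mul(-4, Add(2, Q, h)) = Add(-8, Mul(-4, Q), Mul(-4, h)))
S = -6720 (S = Mul(Mul(-28, -6), Add(-8, Mul(-4, 3), Mul(-4, 5))) = Mul(168, Add(-8, -12, -20)) = Mul(168, -40) = -6720)
Add(S, Mul(-1, -36715)) = Add(-6720, Mul(-1, -36715)) = Add(-6720, 36715) = 29995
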